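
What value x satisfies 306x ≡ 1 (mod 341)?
302

gcd(306, 341) = 1, so the inverse exists.
Extended Euclidean algorithm on (341, 306):
341 = 1 × 306 + 35  ⟹  35 = (1)·341 + (-1)·306
306 = 8 × 35 + 26  ⟹  26 = (-8)·341 + (9)·306
35 = 1 × 26 + 9  ⟹  9 = (9)·341 + (-10)·306
26 = 2 × 9 + 8  ⟹  8 = (-26)·341 + (29)·306
9 = 1 × 8 + 1  ⟹  1 = (35)·341 + (-39)·306
So (-39)·306 ≡ 1 (mod 341), i.e. 306^(-1) ≡ -39 ≡ 302 (mod 341).
Check: 306 × 302 = 92412 ≡ 1 (mod 341)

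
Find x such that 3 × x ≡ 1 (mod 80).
27

gcd(3, 80) = 1, so the inverse exists.
Extended Euclidean algorithm on (80, 3):
80 = 26 × 3 + 2  ⟹  2 = (1)·80 + (-26)·3
3 = 1 × 2 + 1  ⟹  1 = (-1)·80 + (27)·3
So (27)·3 ≡ 1 (mod 80), i.e. 3^(-1) ≡ 27 (mod 80).
Check: 3 × 27 = 81 ≡ 1 (mod 80)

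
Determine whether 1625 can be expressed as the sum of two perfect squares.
5² + 40² (a=5, b=40)

Factorization: 1625 = 5^3 × 13
By Fermat: n is sum of two squares iff every prime p ≡ 3 (mod 4) appears to even power.
All primes ≡ 3 (mod 4) appear to even power.
Search a = 0, 1, 2, … for 1625 - a² a perfect square: first hit at a = 5: 1625 - 25 = 1600 = 40².
1625 = 5² + 40² = 25 + 1600 ✓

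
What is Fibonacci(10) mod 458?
55

Matrix identity: Q^n = [[F_(n+1), F_n], [F_n, F_(n-1)]] with Q = [[1,1],[1,0]].
n = 10 = 1010₂. Square-and-multiply, entries mod 458:
Q^1 = [[1,1],[1,0]]
Q^2 = (Q^1)² = [[2,1],[1,1]]
Q^5 = (Q^2)²·Q = [[8,5],[5,3]]
Q^10 = (Q^5)² = [[89,55],[55,34]]
F_10 mod 458 = Q^10[0][1] = 55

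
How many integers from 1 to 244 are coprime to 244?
120

244 = 2^2 × 61
φ(n) = n × ∏(1 - 1/p) for each prime p dividing n
φ(244) = 244 × (1 - 1/2) × (1 - 1/61) = 120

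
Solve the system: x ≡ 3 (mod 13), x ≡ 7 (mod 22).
29

Using Chinese Remainder Theorem:
M = 13 × 22 = 286
M1 = 22, M2 = 13
y1 = 22^(-1) mod 13 = 3
y2 = 13^(-1) mod 22 = 17
x = (3×22×3 + 7×13×17) mod 286 = 29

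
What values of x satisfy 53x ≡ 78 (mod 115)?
x ≡ 21 (mod 115)

gcd(53, 115) = 1, which divides 78, so solutions exist.
Find 53^(-1) mod 115 by the extended Euclidean algorithm:
115 = 2 × 53 + 9  ⟹  9 = (1)·115 + (-2)·53
53 = 5 × 9 + 8  ⟹  8 = (-5)·115 + (11)·53
9 = 1 × 8 + 1  ⟹  1 = (6)·115 + (-13)·53
So (-13)·53 ≡ 1 (mod 115), i.e. 53^(-1) ≡ -13 ≡ 102 (mod 115).
x ≡ 102 × 78 = 7956 ≡ 21 (mod 115).
Check: 53 × 21 = 1113 ≡ 78 (mod 115).
Unique solution: x ≡ 21 (mod 115)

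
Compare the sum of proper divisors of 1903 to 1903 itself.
deficient

Proper divisors of 1903: sum = 1 + 11 + 173 = 185
Since 185 < 1903, 1903 is deficient.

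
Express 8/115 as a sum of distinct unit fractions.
1/15 + 1/345

Greedy algorithm:
8/115: ceiling(115/8) = 15, use 1/15
1/345: ceiling(345/1) = 345, use 1/345
Result: 8/115 = 1/15 + 1/345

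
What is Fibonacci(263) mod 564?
13

Matrix identity: Q^n = [[F_(n+1), F_n], [F_n, F_(n-1)]] with Q = [[1,1],[1,0]].
n = 263 = 100000111₂. Square-and-multiply, entries mod 564:
Q^1 = [[1,1],[1,0]]
Q^2 = (Q^1)² = [[2,1],[1,1]]
Q^4 = (Q^2)² = [[5,3],[3,2]]
Q^8 = (Q^4)² = [[34,21],[21,13]]
Q^16 = (Q^8)² = [[469,423],[423,46]]
Q^32 = (Q^16)² = [[142,141],[141,1]]
Q^65 = (Q^32)²·Q = [[424,1],[1,423]]
Q^131 = (Q^65)²·Q = [[144,425],[425,283]]
Q^263 = (Q^131)²·Q = [[444,13],[13,431]]
F_263 mod 564 = Q^263[0][1] = 13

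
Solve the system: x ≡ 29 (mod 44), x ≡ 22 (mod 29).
689

Using Chinese Remainder Theorem:
M = 44 × 29 = 1276
M1 = 29, M2 = 44
y1 = 29^(-1) mod 44 = 41
y2 = 44^(-1) mod 29 = 2
x = (29×29×41 + 22×44×2) mod 1276 = 689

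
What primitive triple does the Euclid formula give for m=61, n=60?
(121, 7320, 7321)

Euclid's formula: a = m² - n², b = 2mn, c = m² + n²
m = 61, n = 60
a = 61² - 60² = 3721 - 3600 = 121
b = 2 × 61 × 60 = 7320
c = 61² + 60² = 3721 + 3600 = 7321
Verification: 121² + 7320² = 14641 + 53582400 = 53597041 = 7321² ✓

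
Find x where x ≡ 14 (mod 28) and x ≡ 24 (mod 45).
294

Using Chinese Remainder Theorem:
M = 28 × 45 = 1260
M1 = 45, M2 = 28
y1 = 45^(-1) mod 28 = 5
y2 = 28^(-1) mod 45 = 37
x = (14×45×5 + 24×28×37) mod 1260 = 294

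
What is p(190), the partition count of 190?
1667727404093

p(n) counts ways to write n as a sum of positive integers (order ignored).
Euler's pentagonal recurrence: p(k) = p(k-1) + p(k-2) - p(k-5) - p(k-7) + p(k-12) + p(k-15) - ... (offsets j(3j∓1)/2, signs ++--, p(0)=1, p(<0)=0).
DP table for k = 0..189: p(0)=1, p(1)=1, p(2)=2, p(3)=3, p(4)=5, p(5)=7, p(6)=11, p(7)=15, p(8)=22, p(9)=30, p(10)=42, p(11)=56, p(12)=77, p(13)=101, p(14)=135, p(15)=176, p(16)=231, p(17)=297, p(18)=385, p(19)=490, p(20)=627, p(21)=792, p(22)=1002, p(23)=1255, p(24)=1575, p(25)=1958, p(26)=2436, p(27)=3010, p(28)=3718, p(29)=4565, p(30)=5604, p(31)=6842, p(32)=8349, p(33)=10143, p(34)=12310, p(35)=14883, p(36)=17977, p(37)=21637, p(38)=26015, p(39)=31185, p(40)=37338, p(41)=44583, p(42)=53174, p(43)=63261, p(44)=75175, p(45)=89134, p(46)=105558, p(47)=124754, p(48)=147273, p(49)=173525, p(50)=204226, p(51)=239943, p(52)=281589, p(53)=329931, p(54)=386155, p(55)=451276, p(56)=526823, p(57)=614154, p(58)=715220, p(59)=831820, p(60)=966467, p(61)=1121505, p(62)=1300156, p(63)=1505499, p(64)=1741630, p(65)=2012558, p(66)=2323520, p(67)=2679689, p(68)=3087735, p(69)=3554345, p(70)=4087968, p(71)=4697205, p(72)=5392783, p(73)=6185689, p(74)=7089500, p(75)=8118264, p(76)=9289091, p(77)=10619863, p(78)=12132164, p(79)=13848650, p(80)=15796476, p(81)=18004327, p(82)=20506255, p(83)=23338469, p(84)=26543660, p(85)=30167357, p(86)=34262962, p(87)=38887673, p(88)=44108109, p(89)=49995925, p(90)=56634173, p(91)=64112359, p(92)=72533807, p(93)=82010177, p(94)=92669720, p(95)=104651419, p(96)=118114304, p(97)=133230930, p(98)=150198136, p(99)=169229875, p(100)=190569292, p(101)=214481126, p(102)=241265379, p(103)=271248950, p(104)=304801365, p(105)=342325709, p(106)=384276336, p(107)=431149389, p(108)=483502844, p(109)=541946240, p(110)=607163746, p(111)=679903203, p(112)=761002156, p(113)=851376628, p(114)=952050665, p(115)=1064144451, p(116)=1188908248, p(117)=1327710076, p(118)=1482074143, p(119)=1653668665, p(120)=1844349560, p(121)=2056148051, p(122)=2291320912, p(123)=2552338241, p(124)=2841940500, p(125)=3163127352, p(126)=3519222692, p(127)=3913864295, p(128)=4351078600, p(129)=4835271870, p(130)=5371315400, p(131)=5964539504, p(132)=6620830889, p(133)=7346629512, p(134)=8149040695, p(135)=9035836076, p(136)=10015581680, p(137)=11097645016, p(138)=12292341831, p(139)=13610949895, p(140)=15065878135, p(141)=16670689208, p(142)=18440293320, p(143)=20390982757, p(144)=22540654445, p(145)=24908858009, p(146)=27517052599, p(147)=30388671978, p(148)=33549419497, p(149)=37027355200, p(150)=40853235313, p(151)=45060624582, p(152)=49686288421, p(153)=54770336324, p(154)=60356673280, p(155)=66493182097, p(156)=73232243759, p(157)=80630964769, p(158)=88751778802, p(159)=97662728555, p(160)=107438159466, p(161)=118159068427, p(162)=129913904637, p(163)=142798995930, p(164)=156919475295, p(165)=172389800255, p(166)=189334822579, p(167)=207890420102, p(168)=228204732751, p(169)=250438925115, p(170)=274768617130, p(171)=301384802048, p(172)=330495499613, p(173)=362326859895, p(174)=397125074750, p(175)=435157697830, p(176)=476715857290, p(177)=522115831195, p(178)=571701605655, p(179)=625846753120, p(180)=684957390936, p(181)=749474411781, p(182)=819876908323, p(183)=896684817527, p(184)=980462880430, p(185)=1071823774337, p(186)=1171432692373, p(187)=1280011042268, p(188)=1398341745571, p(189)=1527273599625.
Final step: p(190) = p(189) + p(188) - p(185) - p(183) + p(178) + p(175) - p(168) - p(164) + p(155) + p(150) - p(139) - p(133) + p(120) + p(113) - p(98) - p(90) + p(73) + p(64) - p(45) - p(35) + p(14) + p(3)
= 1527273599625 + 1398341745571 - 1071823774337 - 896684817527 + 571701605655 + 435157697830 - 228204732751 - 156919475295 + 66493182097 + 40853235313 - 13610949895 - 7346629512 + 1844349560 + 851376628 - 150198136 - 56634173 + 6185689 + 1741630 - 89134 - 14883 + 135 + 3
= 1667727404093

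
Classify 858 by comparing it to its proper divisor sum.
abundant

Proper divisors of 858: sum = 1 + 2 + 3 + 6 + 11 + 13 + 22 + 26 + 33 + 39 + 66 + 78 + 143 + 286 + 429 = 1158
Since 1158 > 858, 858 is abundant.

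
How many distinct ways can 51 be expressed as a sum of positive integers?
239943

p(n) counts ways to write n as a sum of positive integers (order ignored).
Euler's pentagonal recurrence: p(k) = p(k-1) + p(k-2) - p(k-5) - p(k-7) + p(k-12) + p(k-15) - ... (offsets j(3j∓1)/2, signs ++--, p(0)=1, p(<0)=0).
DP table for k = 0..50: p(0)=1, p(1)=1, p(2)=2, p(3)=3, p(4)=5, p(5)=7, p(6)=11, p(7)=15, p(8)=22, p(9)=30, p(10)=42, p(11)=56, p(12)=77, p(13)=101, p(14)=135, p(15)=176, p(16)=231, p(17)=297, p(18)=385, p(19)=490, p(20)=627, p(21)=792, p(22)=1002, p(23)=1255, p(24)=1575, p(25)=1958, p(26)=2436, p(27)=3010, p(28)=3718, p(29)=4565, p(30)=5604, p(31)=6842, p(32)=8349, p(33)=10143, p(34)=12310, p(35)=14883, p(36)=17977, p(37)=21637, p(38)=26015, p(39)=31185, p(40)=37338, p(41)=44583, p(42)=53174, p(43)=63261, p(44)=75175, p(45)=89134, p(46)=105558, p(47)=124754, p(48)=147273, p(49)=173525, p(50)=204226.
Final step: p(51) = p(50) + p(49) - p(46) - p(44) + p(39) + p(36) - p(29) - p(25) + p(16) + p(11) - p(0)
= 204226 + 173525 - 105558 - 75175 + 31185 + 17977 - 4565 - 1958 + 231 + 56 - 1
= 239943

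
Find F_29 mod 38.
13

Matrix identity: Q^n = [[F_(n+1), F_n], [F_n, F_(n-1)]] with Q = [[1,1],[1,0]].
n = 29 = 11101₂. Square-and-multiply, entries mod 38:
Q^1 = [[1,1],[1,0]]
Q^3 = (Q^1)²·Q = [[3,2],[2,1]]
Q^7 = (Q^3)²·Q = [[21,13],[13,8]]
Q^14 = (Q^7)² = [[2,35],[35,5]]
Q^29 = (Q^14)²·Q = [[30,13],[13,17]]
F_29 mod 38 = Q^29[0][1] = 13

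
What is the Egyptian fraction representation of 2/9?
1/5 + 1/45

Greedy algorithm:
2/9: ceiling(9/2) = 5, use 1/5
1/45: ceiling(45/1) = 45, use 1/45
Result: 2/9 = 1/5 + 1/45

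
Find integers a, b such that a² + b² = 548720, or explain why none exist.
Not possible

Factorization: 548720 = 2^4 × 5 × 19^3
By Fermat: n is sum of two squares iff every prime p ≡ 3 (mod 4) appears to even power.
Prime(s) ≡ 3 (mod 4) with odd exponent: [(19, 3)]
Therefore 548720 cannot be expressed as a² + b².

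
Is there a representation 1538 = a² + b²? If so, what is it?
13² + 37² (a=13, b=37)

Factorization: 1538 = 2 × 769
By Fermat: n is sum of two squares iff every prime p ≡ 3 (mod 4) appears to even power.
All primes ≡ 3 (mod 4) appear to even power.
Search a = 0, 1, 2, … for 1538 - a² a perfect square: first hit at a = 13: 1538 - 169 = 1369 = 37².
1538 = 13² + 37² = 169 + 1369 ✓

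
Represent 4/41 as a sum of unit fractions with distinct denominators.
1/11 + 1/151 + 1/34051 + 1/2318907151

Greedy algorithm:
4/41: ceiling(41/4) = 11, use 1/11
3/451: ceiling(451/3) = 151, use 1/151
2/68101: ceiling(68101/2) = 34051, use 1/34051
1/2318907151: ceiling(2318907151/1) = 2318907151, use 1/2318907151
Result: 4/41 = 1/11 + 1/151 + 1/34051 + 1/2318907151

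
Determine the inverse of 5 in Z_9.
2

gcd(5, 9) = 1, so the inverse exists.
Extended Euclidean algorithm on (9, 5):
9 = 1 × 5 + 4  ⟹  4 = (1)·9 + (-1)·5
5 = 1 × 4 + 1  ⟹  1 = (-1)·9 + (2)·5
So (2)·5 ≡ 1 (mod 9), i.e. 5^(-1) ≡ 2 (mod 9).
Check: 5 × 2 = 10 ≡ 1 (mod 9)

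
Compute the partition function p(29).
4565

p(n) counts ways to write n as a sum of positive integers (order ignored).
Euler's pentagonal recurrence: p(k) = p(k-1) + p(k-2) - p(k-5) - p(k-7) + p(k-12) + p(k-15) - ... (offsets j(3j∓1)/2, signs ++--, p(0)=1, p(<0)=0).
DP table for k = 0..28: p(0)=1, p(1)=1, p(2)=2, p(3)=3, p(4)=5, p(5)=7, p(6)=11, p(7)=15, p(8)=22, p(9)=30, p(10)=42, p(11)=56, p(12)=77, p(13)=101, p(14)=135, p(15)=176, p(16)=231, p(17)=297, p(18)=385, p(19)=490, p(20)=627, p(21)=792, p(22)=1002, p(23)=1255, p(24)=1575, p(25)=1958, p(26)=2436, p(27)=3010, p(28)=3718.
Final step: p(29) = p(28) + p(27) - p(24) - p(22) + p(17) + p(14) - p(7) - p(3)
= 3718 + 3010 - 1575 - 1002 + 297 + 135 - 15 - 3
= 4565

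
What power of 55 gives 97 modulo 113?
72

Baby-step giant-step with step n = ⌈√113⌉ = 11.
Baby steps 55^j mod 113 (j:value) for j=0..10: 0:1, 1:55, 2:87, 3:39, 4:111, 5:3, 6:52, 7:35, 8:4, 9:107, 10:9.
Giant-step multiplier: 55^(-11) ≡ 55^(112-11) = 55^101 ≡ 92 (mod 113).
Giant steps γ_i = 97·92^i mod 113: γ_0=97, γ_1=110, γ_2=63, γ_3=33, γ_4=98, γ_5=89, γ_6=52 (in table at j=6).
x = i·n + j = 6·11 + 6 = 72.
Check: 55^72 ≡ 97 (mod 113).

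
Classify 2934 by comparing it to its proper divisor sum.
abundant

Proper divisors of 2934: sum = 1 + 2 + 3 + 6 + 9 + 18 + 163 + 326 + 489 + 978 + 1467 = 3462
Since 3462 > 2934, 2934 is abundant.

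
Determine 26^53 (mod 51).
8

Repeated squaring. Binary of 53 = 110101.
26^1 ≡ 26 (mod 51); 26^2 ≡ 13 (mod 51); 26^4 ≡ 16 (mod 51); 26^8 ≡ 1 (mod 51); 26^16 ≡ 1 (mod 51); 26^32 ≡ 1 (mod 51)
26^53 = 26^1 × 26^4 × 26^16 × 26^32 ≡ 8 (mod 51)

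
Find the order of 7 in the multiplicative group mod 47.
23

47 is prime, so ord(7) divides φ(47) = 46.
Divisors of 46: 1, 2, 23, 46.
Repeated squaring: 7^1 ≡ 7, 7^2 ≡ 2, 7^4 ≡ 4, 7^8 ≡ 16, 7^16 ≡ 21, 7^32 ≡ 18 (mod 47).
Test 7^d mod 47 for each divisor d in increasing order:
7^1 ≡ 7
7^2 ≡ 2
7^23 = 7^16·7^4·7^2·7^1 ≡ 1  ← first divisor giving 1
The order is 23.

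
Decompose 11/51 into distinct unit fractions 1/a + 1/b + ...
1/5 + 1/64 + 1/16320

Greedy algorithm:
11/51: ceiling(51/11) = 5, use 1/5
4/255: ceiling(255/4) = 64, use 1/64
1/16320: ceiling(16320/1) = 16320, use 1/16320
Result: 11/51 = 1/5 + 1/64 + 1/16320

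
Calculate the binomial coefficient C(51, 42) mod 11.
0

Using Lucas' theorem:
Write n=51 and k=42 in base 11:
n in base 11: [4, 7]
k in base 11: [3, 9]
C(51,42) mod 11 = ∏ C(n_i, k_i) mod 11
Digit binomials (mod 11): C(4,3) = 4; C(7,9) = 0 (k_i > n_i)
Product: 4 × 0 = 0 ≡ 0 (mod 11)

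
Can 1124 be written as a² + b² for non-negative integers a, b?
10² + 32² (a=10, b=32)

Factorization: 1124 = 2^2 × 281
By Fermat: n is sum of two squares iff every prime p ≡ 3 (mod 4) appears to even power.
All primes ≡ 3 (mod 4) appear to even power.
Search a = 0, 1, 2, … for 1124 - a² a perfect square: first hit at a = 10: 1124 - 100 = 1024 = 32².
1124 = 10² + 32² = 100 + 1024 ✓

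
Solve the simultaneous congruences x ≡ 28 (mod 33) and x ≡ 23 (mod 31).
457

Using Chinese Remainder Theorem:
M = 33 × 31 = 1023
M1 = 31, M2 = 33
y1 = 31^(-1) mod 33 = 16
y2 = 33^(-1) mod 31 = 16
x = (28×31×16 + 23×33×16) mod 1023 = 457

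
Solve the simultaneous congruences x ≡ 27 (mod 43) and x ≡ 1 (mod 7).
113

Using Chinese Remainder Theorem:
M = 43 × 7 = 301
M1 = 7, M2 = 43
y1 = 7^(-1) mod 43 = 37
y2 = 43^(-1) mod 7 = 1
x = (27×7×37 + 1×43×1) mod 301 = 113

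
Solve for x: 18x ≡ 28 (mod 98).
x ≡ 7 (mod 49)

gcd(18, 98) = 2, which divides 28, so solutions exist.
Divide through by 2: 9x ≡ 14 (mod 49).
Find 9^(-1) mod 49 by the extended Euclidean algorithm:
49 = 5 × 9 + 4  ⟹  4 = (1)·49 + (-5)·9
9 = 2 × 4 + 1  ⟹  1 = (-2)·49 + (11)·9
So (11)·9 ≡ 1 (mod 49), i.e. 9^(-1) ≡ 11 (mod 49).
x ≡ 11 × 14 = 154 ≡ 7 (mod 49).
Check: 18 × 7 = 126 ≡ 28 (mod 98).
x ≡ 7 (mod 49), giving 2 solutions mod 98.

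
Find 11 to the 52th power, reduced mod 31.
18

Repeated squaring. Binary of 52 = 110100.
11^1 ≡ 11 (mod 31); 11^2 ≡ 28 (mod 31); 11^4 ≡ 9 (mod 31); 11^8 ≡ 19 (mod 31); 11^16 ≡ 20 (mod 31); 11^32 ≡ 28 (mod 31)
11^52 = 11^4 × 11^16 × 11^32 ≡ 18 (mod 31)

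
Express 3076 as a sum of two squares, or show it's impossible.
24² + 50² (a=24, b=50)

Factorization: 3076 = 2^2 × 769
By Fermat: n is sum of two squares iff every prime p ≡ 3 (mod 4) appears to even power.
All primes ≡ 3 (mod 4) appear to even power.
Search a = 0, 1, 2, … for 3076 - a² a perfect square: first hit at a = 24: 3076 - 576 = 2500 = 50².
3076 = 24² + 50² = 576 + 2500 ✓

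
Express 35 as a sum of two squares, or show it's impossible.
Not possible

Factorization: 35 = 5 × 7
By Fermat: n is sum of two squares iff every prime p ≡ 3 (mod 4) appears to even power.
Prime(s) ≡ 3 (mod 4) with odd exponent: [(7, 1)]
Therefore 35 cannot be expressed as a² + b².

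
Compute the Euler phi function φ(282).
92

282 = 2 × 3 × 47
φ(n) = n × ∏(1 - 1/p) for each prime p dividing n
φ(282) = 282 × (1 - 1/2) × (1 - 1/3) × (1 - 1/47) = 92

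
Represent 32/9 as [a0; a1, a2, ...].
[3; 1, 1, 4]

Euclidean algorithm steps:
32 = 3 × 9 + 5
9 = 1 × 5 + 4
5 = 1 × 4 + 1
4 = 4 × 1 + 0
Continued fraction: [3; 1, 1, 4]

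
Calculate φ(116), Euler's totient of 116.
56

116 = 2^2 × 29
φ(n) = n × ∏(1 - 1/p) for each prime p dividing n
φ(116) = 116 × (1 - 1/2) × (1 - 1/29) = 56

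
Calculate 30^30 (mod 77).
1

Repeated squaring. Binary of 30 = 11110.
30^1 ≡ 30 (mod 77); 30^2 ≡ 53 (mod 77); 30^4 ≡ 37 (mod 77); 30^8 ≡ 60 (mod 77); 30^16 ≡ 58 (mod 77)
30^30 = 30^2 × 30^4 × 30^8 × 30^16 ≡ 1 (mod 77)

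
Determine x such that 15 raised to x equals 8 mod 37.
3

Baby-step giant-step with step n = ⌈√37⌉ = 7.
Baby steps 15^j mod 37 (j:value) for j=0..6: 0:1, 1:15, 2:3, 3:8, 4:9, 5:24, 6:27.
h = 8 is already in the table at j=3, so x = 3.
Check: 15^3 ≡ 8 (mod 37).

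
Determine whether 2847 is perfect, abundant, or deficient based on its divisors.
deficient

Proper divisors of 2847: sum = 1 + 3 + 13 + 39 + 73 + 219 + 949 = 1297
Since 1297 < 2847, 2847 is deficient.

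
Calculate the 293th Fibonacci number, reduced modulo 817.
594

Matrix identity: Q^n = [[F_(n+1), F_n], [F_n, F_(n-1)]] with Q = [[1,1],[1,0]].
n = 293 = 100100101₂. Square-and-multiply, entries mod 817:
Q^1 = [[1,1],[1,0]]
Q^2 = (Q^1)² = [[2,1],[1,1]]
Q^4 = (Q^2)² = [[5,3],[3,2]]
Q^9 = (Q^4)²·Q = [[55,34],[34,21]]
Q^18 = (Q^9)² = [[96,133],[133,780]]
Q^36 = (Q^18)² = [[761,494],[494,267]]
Q^73 = (Q^36)²·Q = [[96,438],[438,475]]
Q^146 = (Q^73)² = [[78,96],[96,799]]
Q^293 = (Q^146)²·Q = [[635,594],[594,41]]
F_293 mod 817 = Q^293[0][1] = 594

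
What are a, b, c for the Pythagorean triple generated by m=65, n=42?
(2461, 5460, 5989)

Euclid's formula: a = m² - n², b = 2mn, c = m² + n²
m = 65, n = 42
a = 65² - 42² = 4225 - 1764 = 2461
b = 2 × 65 × 42 = 5460
c = 65² + 42² = 4225 + 1764 = 5989
Verification: 2461² + 5460² = 6056521 + 29811600 = 35868121 = 5989² ✓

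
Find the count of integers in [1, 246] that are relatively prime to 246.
80

246 = 2 × 3 × 41
φ(n) = n × ∏(1 - 1/p) for each prime p dividing n
φ(246) = 246 × (1 - 1/2) × (1 - 1/3) × (1 - 1/41) = 80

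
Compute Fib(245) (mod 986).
13

Matrix identity: Q^n = [[F_(n+1), F_n], [F_n, F_(n-1)]] with Q = [[1,1],[1,0]].
n = 245 = 11110101₂. Square-and-multiply, entries mod 986:
Q^1 = [[1,1],[1,0]]
Q^3 = (Q^1)²·Q = [[3,2],[2,1]]
Q^7 = (Q^3)²·Q = [[21,13],[13,8]]
Q^15 = (Q^7)²·Q = [[1,610],[610,377]]
Q^30 = (Q^15)² = [[379,842],[842,523]]
Q^61 = (Q^30)²·Q = [[965,701],[701,264]]
Q^122 = (Q^61)² = [[814,751],[751,63]]
Q^245 = (Q^122)²·Q = [[978,13],[13,965]]
F_245 mod 986 = Q^245[0][1] = 13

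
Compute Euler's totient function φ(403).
360

403 = 13 × 31
φ(n) = n × ∏(1 - 1/p) for each prime p dividing n
φ(403) = 403 × (1 - 1/13) × (1 - 1/31) = 360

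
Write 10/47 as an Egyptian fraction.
1/5 + 1/79 + 1/9283 + 1/172338895

Greedy algorithm:
10/47: ceiling(47/10) = 5, use 1/5
3/235: ceiling(235/3) = 79, use 1/79
2/18565: ceiling(18565/2) = 9283, use 1/9283
1/172338895: ceiling(172338895/1) = 172338895, use 1/172338895
Result: 10/47 = 1/5 + 1/79 + 1/9283 + 1/172338895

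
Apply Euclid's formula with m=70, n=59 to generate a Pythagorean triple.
(1419, 8260, 8381)

Euclid's formula: a = m² - n², b = 2mn, c = m² + n²
m = 70, n = 59
a = 70² - 59² = 4900 - 3481 = 1419
b = 2 × 70 × 59 = 8260
c = 70² + 59² = 4900 + 3481 = 8381
Verification: 1419² + 8260² = 2013561 + 68227600 = 70241161 = 8381² ✓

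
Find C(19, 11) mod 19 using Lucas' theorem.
0

Using Lucas' theorem:
Write n=19 and k=11 in base 19:
n in base 19: [1, 0]
k in base 19: [0, 11]
C(19,11) mod 19 = ∏ C(n_i, k_i) mod 19
Digit binomials (mod 19): C(1,0) = 1; C(0,11) = 0 (k_i > n_i)
Product: 1 × 0 = 0 ≡ 0 (mod 19)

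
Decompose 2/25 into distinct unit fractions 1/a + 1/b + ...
1/13 + 1/325

Greedy algorithm:
2/25: ceiling(25/2) = 13, use 1/13
1/325: ceiling(325/1) = 325, use 1/325
Result: 2/25 = 1/13 + 1/325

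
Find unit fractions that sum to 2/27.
1/14 + 1/378

Greedy algorithm:
2/27: ceiling(27/2) = 14, use 1/14
1/378: ceiling(378/1) = 378, use 1/378
Result: 2/27 = 1/14 + 1/378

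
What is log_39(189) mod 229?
71

Baby-step giant-step with step n = ⌈√229⌉ = 16.
Baby steps 39^j mod 229 (j:value) for j=0..15: 0:1, 1:39, 2:147, 3:8, 4:83, 5:31, 6:64, 7:206, 8:19, 9:54, 10:45, 11:152, 12:203, 13:131, 14:71, 15:21.
Giant-step multiplier: 39^(-16) ≡ 39^(228-16) = 39^212 ≡ 144 (mod 229).
Giant steps γ_i = 189·144^i mod 229: γ_0=189, γ_1=194, γ_2=227, γ_3=170, γ_4=206 (in table at j=7).
x = i·n + j = 4·16 + 7 = 71.
Check: 39^71 ≡ 189 (mod 229).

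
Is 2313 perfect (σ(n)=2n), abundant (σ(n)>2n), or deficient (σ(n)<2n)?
deficient

Proper divisors of 2313: sum = 1 + 3 + 9 + 257 + 771 = 1041
Since 1041 < 2313, 2313 is deficient.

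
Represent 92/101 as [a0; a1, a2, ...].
[0; 1, 10, 4, 2]

Euclidean algorithm steps:
92 = 0 × 101 + 92
101 = 1 × 92 + 9
92 = 10 × 9 + 2
9 = 4 × 2 + 1
2 = 2 × 1 + 0
Continued fraction: [0; 1, 10, 4, 2]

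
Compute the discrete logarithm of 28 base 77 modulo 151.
87

Baby-step giant-step with step n = ⌈√151⌉ = 13.
Baby steps 77^j mod 151 (j:value) for j=0..12: 0:1, 1:77, 2:40, 3:60, 4:90, 5:135, 6:127, 7:115, 8:97, 9:70, 10:105, 11:82, 12:123.
Giant-step multiplier: 77^(-13) ≡ 77^(150-13) = 77^137 ≡ 133 (mod 151).
Giant steps γ_i = 28·133^i mod 151: γ_0=28, γ_1=100, γ_2=12, γ_3=86, γ_4=113, γ_5=80, γ_6=70 (in table at j=9).
x = i·n + j = 6·13 + 9 = 87.
Check: 77^87 ≡ 28 (mod 151).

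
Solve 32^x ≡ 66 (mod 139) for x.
134

Baby-step giant-step with step n = ⌈√139⌉ = 12.
Baby steps 32^j mod 139 (j:value) for j=0..11: 0:1, 1:32, 2:51, 3:103, 4:99, 5:110, 6:45, 7:50, 8:71, 9:48, 10:7, 11:85.
Giant-step multiplier: 32^(-12) ≡ 32^(138-12) = 32^126 ≡ 44 (mod 139).
Giant steps γ_i = 66·44^i mod 139: γ_0=66, γ_1=124, γ_2=35, γ_3=11, γ_4=67, γ_5=29, γ_6=25, γ_7=127, γ_8=28, γ_9=120, γ_10=137, γ_11=51 (in table at j=2).
x = i·n + j = 11·12 + 2 = 134.
Check: 32^134 ≡ 66 (mod 139).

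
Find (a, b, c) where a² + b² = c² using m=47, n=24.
(1633, 2256, 2785)

Euclid's formula: a = m² - n², b = 2mn, c = m² + n²
m = 47, n = 24
a = 47² - 24² = 2209 - 576 = 1633
b = 2 × 47 × 24 = 2256
c = 47² + 24² = 2209 + 576 = 2785
Verification: 1633² + 2256² = 2666689 + 5089536 = 7756225 = 2785² ✓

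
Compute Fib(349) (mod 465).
89

Matrix identity: Q^n = [[F_(n+1), F_n], [F_n, F_(n-1)]] with Q = [[1,1],[1,0]].
n = 349 = 101011101₂. Square-and-multiply, entries mod 465:
Q^1 = [[1,1],[1,0]]
Q^2 = (Q^1)² = [[2,1],[1,1]]
Q^5 = (Q^2)²·Q = [[8,5],[5,3]]
Q^10 = (Q^5)² = [[89,55],[55,34]]
Q^21 = (Q^10)²·Q = [[41,251],[251,255]]
Q^43 = (Q^21)²·Q = [[408,47],[47,361]]
Q^87 = (Q^43)²·Q = [[216,343],[343,338]]
Q^174 = (Q^87)² = [[160,302],[302,323]]
Q^349 = (Q^174)²·Q = [[410,89],[89,321]]
F_349 mod 465 = Q^349[0][1] = 89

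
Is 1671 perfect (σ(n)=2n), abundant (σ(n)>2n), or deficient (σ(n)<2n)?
deficient

Proper divisors of 1671: sum = 1 + 3 + 557 = 561
Since 561 < 1671, 1671 is deficient.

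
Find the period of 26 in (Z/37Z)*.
3

37 is prime, so ord(26) divides φ(37) = 36.
Divisors of 36: 1, 2, 3, 4, 6, 9, 12, 18, 36.
Repeated squaring: 26^1 ≡ 26, 26^2 ≡ 10, 26^4 ≡ 26, 26^8 ≡ 10, 26^16 ≡ 26, 26^32 ≡ 10 (mod 37).
Test 26^d mod 37 for each divisor d in increasing order:
26^1 ≡ 26
26^2 ≡ 10
26^3 = 26^2·26^1 ≡ 1  ← first divisor giving 1
The order is 3.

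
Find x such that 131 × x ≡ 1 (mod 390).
131

gcd(131, 390) = 1, so the inverse exists.
Extended Euclidean algorithm on (390, 131):
390 = 2 × 131 + 128  ⟹  128 = (1)·390 + (-2)·131
131 = 1 × 128 + 3  ⟹  3 = (-1)·390 + (3)·131
128 = 42 × 3 + 2  ⟹  2 = (43)·390 + (-128)·131
3 = 1 × 2 + 1  ⟹  1 = (-44)·390 + (131)·131
So (131)·131 ≡ 1 (mod 390), i.e. 131^(-1) ≡ 131 (mod 390).
Check: 131 × 131 = 17161 ≡ 1 (mod 390)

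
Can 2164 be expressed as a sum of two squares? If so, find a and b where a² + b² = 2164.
20² + 42² (a=20, b=42)

Factorization: 2164 = 2^2 × 541
By Fermat: n is sum of two squares iff every prime p ≡ 3 (mod 4) appears to even power.
All primes ≡ 3 (mod 4) appear to even power.
Search a = 0, 1, 2, … for 2164 - a² a perfect square: first hit at a = 20: 2164 - 400 = 1764 = 42².
2164 = 20² + 42² = 400 + 1764 ✓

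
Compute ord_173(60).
43

173 is prime, so ord(60) divides φ(173) = 172.
Divisors of 172: 1, 2, 4, 43, 86, 172.
Repeated squaring: 60^1 ≡ 60, 60^2 ≡ 140, 60^4 ≡ 51, 60^8 ≡ 6, 60^16 ≡ 36, 60^32 ≡ 85, 60^64 ≡ 132, 60^128 ≡ 124 (mod 173).
Test 60^d mod 173 for each divisor d in increasing order:
60^1 ≡ 60
60^2 ≡ 140
60^4 ≡ 51
60^43 = 60^32·60^8·60^2·60^1 ≡ 1  ← first divisor giving 1
The order is 43.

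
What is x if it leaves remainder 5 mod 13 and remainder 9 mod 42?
135

Using Chinese Remainder Theorem:
M = 13 × 42 = 546
M1 = 42, M2 = 13
y1 = 42^(-1) mod 13 = 9
y2 = 13^(-1) mod 42 = 13
x = (5×42×9 + 9×13×13) mod 546 = 135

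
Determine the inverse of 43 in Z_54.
49

gcd(43, 54) = 1, so the inverse exists.
Extended Euclidean algorithm on (54, 43):
54 = 1 × 43 + 11  ⟹  11 = (1)·54 + (-1)·43
43 = 3 × 11 + 10  ⟹  10 = (-3)·54 + (4)·43
11 = 1 × 10 + 1  ⟹  1 = (4)·54 + (-5)·43
So (-5)·43 ≡ 1 (mod 54), i.e. 43^(-1) ≡ -5 ≡ 49 (mod 54).
Check: 43 × 49 = 2107 ≡ 1 (mod 54)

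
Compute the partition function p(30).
5604

p(n) counts ways to write n as a sum of positive integers (order ignored).
Euler's pentagonal recurrence: p(k) = p(k-1) + p(k-2) - p(k-5) - p(k-7) + p(k-12) + p(k-15) - ... (offsets j(3j∓1)/2, signs ++--, p(0)=1, p(<0)=0).
DP table for k = 0..29: p(0)=1, p(1)=1, p(2)=2, p(3)=3, p(4)=5, p(5)=7, p(6)=11, p(7)=15, p(8)=22, p(9)=30, p(10)=42, p(11)=56, p(12)=77, p(13)=101, p(14)=135, p(15)=176, p(16)=231, p(17)=297, p(18)=385, p(19)=490, p(20)=627, p(21)=792, p(22)=1002, p(23)=1255, p(24)=1575, p(25)=1958, p(26)=2436, p(27)=3010, p(28)=3718, p(29)=4565.
Final step: p(30) = p(29) + p(28) - p(25) - p(23) + p(18) + p(15) - p(8) - p(4)
= 4565 + 3718 - 1958 - 1255 + 385 + 176 - 22 - 5
= 5604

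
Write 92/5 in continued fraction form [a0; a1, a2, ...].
[18; 2, 2]

Euclidean algorithm steps:
92 = 18 × 5 + 2
5 = 2 × 2 + 1
2 = 2 × 1 + 0
Continued fraction: [18; 2, 2]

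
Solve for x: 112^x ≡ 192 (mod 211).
203

Baby-step giant-step with step n = ⌈√211⌉ = 15.
Baby steps 112^j mod 211 (j:value) for j=0..14: 0:1, 1:112, 2:95, 3:90, 4:163, 5:110, 6:82, 7:111, 8:194, 9:206, 10:73, 11:158, 12:183, 13:29, 14:83.
Giant-step multiplier: 112^(-15) ≡ 112^(210-15) = 112^195 ≡ 88 (mod 211).
Giant steps γ_i = 192·88^i mod 211: γ_0=192, γ_1=16, γ_2=142, γ_3=47, γ_4=127, γ_5=204, γ_6=17, γ_7=19, γ_8=195, γ_9=69, γ_10=164, γ_11=84, γ_12=7, γ_13=194 (in table at j=8).
x = i·n + j = 13·15 + 8 = 203.
Check: 112^203 ≡ 192 (mod 211).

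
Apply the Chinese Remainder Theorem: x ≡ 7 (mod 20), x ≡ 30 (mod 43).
847

Using Chinese Remainder Theorem:
M = 20 × 43 = 860
M1 = 43, M2 = 20
y1 = 43^(-1) mod 20 = 7
y2 = 20^(-1) mod 43 = 28
x = (7×43×7 + 30×20×28) mod 860 = 847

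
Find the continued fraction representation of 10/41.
[0; 4, 10]

Euclidean algorithm steps:
10 = 0 × 41 + 10
41 = 4 × 10 + 1
10 = 10 × 1 + 0
Continued fraction: [0; 4, 10]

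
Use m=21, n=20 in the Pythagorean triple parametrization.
(41, 840, 841)

Euclid's formula: a = m² - n², b = 2mn, c = m² + n²
m = 21, n = 20
a = 21² - 20² = 441 - 400 = 41
b = 2 × 21 × 20 = 840
c = 21² + 20² = 441 + 400 = 841
Verification: 41² + 840² = 1681 + 705600 = 707281 = 841² ✓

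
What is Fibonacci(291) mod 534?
440

Matrix identity: Q^n = [[F_(n+1), F_n], [F_n, F_(n-1)]] with Q = [[1,1],[1,0]].
n = 291 = 100100011₂. Square-and-multiply, entries mod 534:
Q^1 = [[1,1],[1,0]]
Q^2 = (Q^1)² = [[2,1],[1,1]]
Q^4 = (Q^2)² = [[5,3],[3,2]]
Q^9 = (Q^4)²·Q = [[55,34],[34,21]]
Q^18 = (Q^9)² = [[443,448],[448,529]]
Q^36 = (Q^18)² = [[191,246],[246,479]]
Q^72 = (Q^36)² = [[343,348],[348,529]]
Q^145 = (Q^72)²·Q = [[199,55],[55,144]]
Q^291 = (Q^145)²·Q = [[81,440],[440,175]]
F_291 mod 534 = Q^291[0][1] = 440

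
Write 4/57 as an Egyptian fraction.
1/15 + 1/285

Greedy algorithm:
4/57: ceiling(57/4) = 15, use 1/15
1/285: ceiling(285/1) = 285, use 1/285
Result: 4/57 = 1/15 + 1/285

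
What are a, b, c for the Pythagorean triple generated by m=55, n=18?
(2701, 1980, 3349)

Euclid's formula: a = m² - n², b = 2mn, c = m² + n²
m = 55, n = 18
a = 55² - 18² = 3025 - 324 = 2701
b = 2 × 55 × 18 = 1980
c = 55² + 18² = 3025 + 324 = 3349
Verification: 2701² + 1980² = 7295401 + 3920400 = 11215801 = 3349² ✓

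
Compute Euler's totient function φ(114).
36

114 = 2 × 3 × 19
φ(n) = n × ∏(1 - 1/p) for each prime p dividing n
φ(114) = 114 × (1 - 1/2) × (1 - 1/3) × (1 - 1/19) = 36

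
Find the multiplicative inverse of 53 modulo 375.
92

gcd(53, 375) = 1, so the inverse exists.
Extended Euclidean algorithm on (375, 53):
375 = 7 × 53 + 4  ⟹  4 = (1)·375 + (-7)·53
53 = 13 × 4 + 1  ⟹  1 = (-13)·375 + (92)·53
So (92)·53 ≡ 1 (mod 375), i.e. 53^(-1) ≡ 92 (mod 375).
Check: 53 × 92 = 4876 ≡ 1 (mod 375)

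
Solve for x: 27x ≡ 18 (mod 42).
x ≡ 10 (mod 14)

gcd(27, 42) = 3, which divides 18, so solutions exist.
Divide through by 3: 9x ≡ 6 (mod 14).
Find 9^(-1) mod 14 by the extended Euclidean algorithm:
14 = 1 × 9 + 5  ⟹  5 = (1)·14 + (-1)·9
9 = 1 × 5 + 4  ⟹  4 = (-1)·14 + (2)·9
5 = 1 × 4 + 1  ⟹  1 = (2)·14 + (-3)·9
So (-3)·9 ≡ 1 (mod 14), i.e. 9^(-1) ≡ -3 ≡ 11 (mod 14).
x ≡ 11 × 6 = 66 ≡ 10 (mod 14).
Check: 27 × 10 = 270 ≡ 18 (mod 42).
x ≡ 10 (mod 14), giving 3 solutions mod 42.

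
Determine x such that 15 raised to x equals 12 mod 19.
3

Baby-step giant-step with step n = ⌈√19⌉ = 5.
Baby steps 15^j mod 19 (j:value) for j=0..4: 0:1, 1:15, 2:16, 3:12, 4:9.
h = 12 is already in the table at j=3, so x = 3.
Check: 15^3 ≡ 12 (mod 19).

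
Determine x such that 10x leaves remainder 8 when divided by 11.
x ≡ 3 (mod 11)

gcd(10, 11) = 1, which divides 8, so solutions exist.
Find 10^(-1) mod 11 by the extended Euclidean algorithm:
11 = 1 × 10 + 1  ⟹  1 = (1)·11 + (-1)·10
So (-1)·10 ≡ 1 (mod 11), i.e. 10^(-1) ≡ -1 ≡ 10 (mod 11).
x ≡ 10 × 8 = 80 ≡ 3 (mod 11).
Check: 10 × 3 = 30 ≡ 8 (mod 11).
Unique solution: x ≡ 3 (mod 11)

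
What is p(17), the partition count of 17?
297

p(n) counts ways to write n as a sum of positive integers (order ignored).
Euler's pentagonal recurrence: p(k) = p(k-1) + p(k-2) - p(k-5) - p(k-7) + p(k-12) + p(k-15) - ... (offsets j(3j∓1)/2, signs ++--, p(0)=1, p(<0)=0).
DP table for k = 0..16: p(0)=1, p(1)=1, p(2)=2, p(3)=3, p(4)=5, p(5)=7, p(6)=11, p(7)=15, p(8)=22, p(9)=30, p(10)=42, p(11)=56, p(12)=77, p(13)=101, p(14)=135, p(15)=176, p(16)=231.
Final step: p(17) = p(16) + p(15) - p(12) - p(10) + p(5) + p(2)
= 231 + 176 - 77 - 42 + 7 + 2
= 297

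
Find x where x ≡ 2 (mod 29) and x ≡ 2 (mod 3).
2

Using Chinese Remainder Theorem:
M = 29 × 3 = 87
M1 = 3, M2 = 29
y1 = 3^(-1) mod 29 = 10
y2 = 29^(-1) mod 3 = 2
x = (2×3×10 + 2×29×2) mod 87 = 2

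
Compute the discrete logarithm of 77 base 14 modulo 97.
21

Baby-step giant-step with step n = ⌈√97⌉ = 10.
Baby steps 14^j mod 97 (j:value) for j=0..9: 0:1, 1:14, 2:2, 3:28, 4:4, 5:56, 6:8, 7:15, 8:16, 9:30.
Giant-step multiplier: 14^(-10) ≡ 14^(96-10) = 14^86 ≡ 94 (mod 97).
Giant steps γ_i = 77·94^i mod 97: γ_0=77, γ_1=60, γ_2=14 (in table at j=1).
x = i·n + j = 2·10 + 1 = 21.
Check: 14^21 ≡ 77 (mod 97).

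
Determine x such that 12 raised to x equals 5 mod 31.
20

Baby-step giant-step with step n = ⌈√31⌉ = 6.
Baby steps 12^j mod 31 (j:value) for j=0..5: 0:1, 1:12, 2:20, 3:23, 4:28, 5:26.
Giant-step multiplier: 12^(-6) ≡ 12^(30-6) = 12^24 ≡ 16 (mod 31).
Giant steps γ_i = 5·16^i mod 31: γ_0=5, γ_1=18, γ_2=9, γ_3=20 (in table at j=2).
x = i·n + j = 3·6 + 2 = 20.
Check: 12^20 ≡ 5 (mod 31).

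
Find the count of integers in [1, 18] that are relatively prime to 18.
6

18 = 2 × 3^2
φ(n) = n × ∏(1 - 1/p) for each prime p dividing n
φ(18) = 18 × (1 - 1/2) × (1 - 1/3) = 6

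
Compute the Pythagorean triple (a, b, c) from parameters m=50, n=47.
(291, 4700, 4709)

Euclid's formula: a = m² - n², b = 2mn, c = m² + n²
m = 50, n = 47
a = 50² - 47² = 2500 - 2209 = 291
b = 2 × 50 × 47 = 4700
c = 50² + 47² = 2500 + 2209 = 4709
Verification: 291² + 4700² = 84681 + 22090000 = 22174681 = 4709² ✓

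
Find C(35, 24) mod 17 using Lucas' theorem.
0

Using Lucas' theorem:
Write n=35 and k=24 in base 17:
n in base 17: [2, 1]
k in base 17: [1, 7]
C(35,24) mod 17 = ∏ C(n_i, k_i) mod 17
Digit binomials (mod 17): C(2,1) = 2; C(1,7) = 0 (k_i > n_i)
Product: 2 × 0 = 0 ≡ 0 (mod 17)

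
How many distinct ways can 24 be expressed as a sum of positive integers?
1575

p(n) counts ways to write n as a sum of positive integers (order ignored).
Euler's pentagonal recurrence: p(k) = p(k-1) + p(k-2) - p(k-5) - p(k-7) + p(k-12) + p(k-15) - ... (offsets j(3j∓1)/2, signs ++--, p(0)=1, p(<0)=0).
DP table for k = 0..23: p(0)=1, p(1)=1, p(2)=2, p(3)=3, p(4)=5, p(5)=7, p(6)=11, p(7)=15, p(8)=22, p(9)=30, p(10)=42, p(11)=56, p(12)=77, p(13)=101, p(14)=135, p(15)=176, p(16)=231, p(17)=297, p(18)=385, p(19)=490, p(20)=627, p(21)=792, p(22)=1002, p(23)=1255.
Final step: p(24) = p(23) + p(22) - p(19) - p(17) + p(12) + p(9) - p(2)
= 1255 + 1002 - 490 - 297 + 77 + 30 - 2
= 1575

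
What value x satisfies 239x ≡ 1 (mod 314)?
247

gcd(239, 314) = 1, so the inverse exists.
Extended Euclidean algorithm on (314, 239):
314 = 1 × 239 + 75  ⟹  75 = (1)·314 + (-1)·239
239 = 3 × 75 + 14  ⟹  14 = (-3)·314 + (4)·239
75 = 5 × 14 + 5  ⟹  5 = (16)·314 + (-21)·239
14 = 2 × 5 + 4  ⟹  4 = (-35)·314 + (46)·239
5 = 1 × 4 + 1  ⟹  1 = (51)·314 + (-67)·239
So (-67)·239 ≡ 1 (mod 314), i.e. 239^(-1) ≡ -67 ≡ 247 (mod 314).
Check: 239 × 247 = 59033 ≡ 1 (mod 314)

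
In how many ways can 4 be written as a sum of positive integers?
5

p(n) counts ways to write n as a sum of positive integers (order ignored).
Examples: 4; 3 + 1; 2 + 2; 2 + 1 + 1; 1 + 1 + 1 + 1
p(4) = 5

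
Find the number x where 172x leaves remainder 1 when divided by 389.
242

gcd(172, 389) = 1, so the inverse exists.
Extended Euclidean algorithm on (389, 172):
389 = 2 × 172 + 45  ⟹  45 = (1)·389 + (-2)·172
172 = 3 × 45 + 37  ⟹  37 = (-3)·389 + (7)·172
45 = 1 × 37 + 8  ⟹  8 = (4)·389 + (-9)·172
37 = 4 × 8 + 5  ⟹  5 = (-19)·389 + (43)·172
8 = 1 × 5 + 3  ⟹  3 = (23)·389 + (-52)·172
5 = 1 × 3 + 2  ⟹  2 = (-42)·389 + (95)·172
3 = 1 × 2 + 1  ⟹  1 = (65)·389 + (-147)·172
So (-147)·172 ≡ 1 (mod 389), i.e. 172^(-1) ≡ -147 ≡ 242 (mod 389).
Check: 172 × 242 = 41624 ≡ 1 (mod 389)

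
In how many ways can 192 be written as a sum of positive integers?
1987276856363

p(n) counts ways to write n as a sum of positive integers (order ignored).
Euler's pentagonal recurrence: p(k) = p(k-1) + p(k-2) - p(k-5) - p(k-7) + p(k-12) + p(k-15) - ... (offsets j(3j∓1)/2, signs ++--, p(0)=1, p(<0)=0).
DP table for k = 0..191: p(0)=1, p(1)=1, p(2)=2, p(3)=3, p(4)=5, p(5)=7, p(6)=11, p(7)=15, p(8)=22, p(9)=30, p(10)=42, p(11)=56, p(12)=77, p(13)=101, p(14)=135, p(15)=176, p(16)=231, p(17)=297, p(18)=385, p(19)=490, p(20)=627, p(21)=792, p(22)=1002, p(23)=1255, p(24)=1575, p(25)=1958, p(26)=2436, p(27)=3010, p(28)=3718, p(29)=4565, p(30)=5604, p(31)=6842, p(32)=8349, p(33)=10143, p(34)=12310, p(35)=14883, p(36)=17977, p(37)=21637, p(38)=26015, p(39)=31185, p(40)=37338, p(41)=44583, p(42)=53174, p(43)=63261, p(44)=75175, p(45)=89134, p(46)=105558, p(47)=124754, p(48)=147273, p(49)=173525, p(50)=204226, p(51)=239943, p(52)=281589, p(53)=329931, p(54)=386155, p(55)=451276, p(56)=526823, p(57)=614154, p(58)=715220, p(59)=831820, p(60)=966467, p(61)=1121505, p(62)=1300156, p(63)=1505499, p(64)=1741630, p(65)=2012558, p(66)=2323520, p(67)=2679689, p(68)=3087735, p(69)=3554345, p(70)=4087968, p(71)=4697205, p(72)=5392783, p(73)=6185689, p(74)=7089500, p(75)=8118264, p(76)=9289091, p(77)=10619863, p(78)=12132164, p(79)=13848650, p(80)=15796476, p(81)=18004327, p(82)=20506255, p(83)=23338469, p(84)=26543660, p(85)=30167357, p(86)=34262962, p(87)=38887673, p(88)=44108109, p(89)=49995925, p(90)=56634173, p(91)=64112359, p(92)=72533807, p(93)=82010177, p(94)=92669720, p(95)=104651419, p(96)=118114304, p(97)=133230930, p(98)=150198136, p(99)=169229875, p(100)=190569292, p(101)=214481126, p(102)=241265379, p(103)=271248950, p(104)=304801365, p(105)=342325709, p(106)=384276336, p(107)=431149389, p(108)=483502844, p(109)=541946240, p(110)=607163746, p(111)=679903203, p(112)=761002156, p(113)=851376628, p(114)=952050665, p(115)=1064144451, p(116)=1188908248, p(117)=1327710076, p(118)=1482074143, p(119)=1653668665, p(120)=1844349560, p(121)=2056148051, p(122)=2291320912, p(123)=2552338241, p(124)=2841940500, p(125)=3163127352, p(126)=3519222692, p(127)=3913864295, p(128)=4351078600, p(129)=4835271870, p(130)=5371315400, p(131)=5964539504, p(132)=6620830889, p(133)=7346629512, p(134)=8149040695, p(135)=9035836076, p(136)=10015581680, p(137)=11097645016, p(138)=12292341831, p(139)=13610949895, p(140)=15065878135, p(141)=16670689208, p(142)=18440293320, p(143)=20390982757, p(144)=22540654445, p(145)=24908858009, p(146)=27517052599, p(147)=30388671978, p(148)=33549419497, p(149)=37027355200, p(150)=40853235313, p(151)=45060624582, p(152)=49686288421, p(153)=54770336324, p(154)=60356673280, p(155)=66493182097, p(156)=73232243759, p(157)=80630964769, p(158)=88751778802, p(159)=97662728555, p(160)=107438159466, p(161)=118159068427, p(162)=129913904637, p(163)=142798995930, p(164)=156919475295, p(165)=172389800255, p(166)=189334822579, p(167)=207890420102, p(168)=228204732751, p(169)=250438925115, p(170)=274768617130, p(171)=301384802048, p(172)=330495499613, p(173)=362326859895, p(174)=397125074750, p(175)=435157697830, p(176)=476715857290, p(177)=522115831195, p(178)=571701605655, p(179)=625846753120, p(180)=684957390936, p(181)=749474411781, p(182)=819876908323, p(183)=896684817527, p(184)=980462880430, p(185)=1071823774337, p(186)=1171432692373, p(187)=1280011042268, p(188)=1398341745571, p(189)=1527273599625, p(190)=1667727404093, p(191)=1820701100652.
Final step: p(192) = p(191) + p(190) - p(187) - p(185) + p(180) + p(177) - p(170) - p(166) + p(157) + p(152) - p(141) - p(135) + p(122) + p(115) - p(100) - p(92) + p(75) + p(66) - p(47) - p(37) + p(16) + p(5)
= 1820701100652 + 1667727404093 - 1280011042268 - 1071823774337 + 684957390936 + 522115831195 - 274768617130 - 189334822579 + 80630964769 + 49686288421 - 16670689208 - 9035836076 + 2291320912 + 1064144451 - 190569292 - 72533807 + 8118264 + 2323520 - 124754 - 21637 + 231 + 7
= 1987276856363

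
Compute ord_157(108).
13

157 is prime, so ord(108) divides φ(157) = 156.
Divisors of 156: 1, 2, 3, 4, 6, 12, 13, 26, 39, 52, 78, 156.
Repeated squaring: 108^1 ≡ 108, 108^2 ≡ 46, 108^4 ≡ 75, 108^8 ≡ 130, 108^16 ≡ 101, 108^32 ≡ 153, 108^64 ≡ 16, 108^128 ≡ 99 (mod 157).
Test 108^d mod 157 for each divisor d in increasing order:
108^1 ≡ 108
108^2 ≡ 46
108^3 = 108^2·108^1 ≡ 101
108^4 ≡ 75
108^6 = 108^4·108^2 ≡ 153
108^12 = 108^8·108^4 ≡ 16
108^13 = 108^8·108^4·108^1 ≡ 1  ← first divisor giving 1
The order is 13.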